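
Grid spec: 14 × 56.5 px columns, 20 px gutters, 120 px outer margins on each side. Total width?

Artboard = 2·120 + 14·56.5 + 13·20 = 240 + 791 + 260 = 1291 px.

1291 px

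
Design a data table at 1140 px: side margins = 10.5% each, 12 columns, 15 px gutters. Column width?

61.3 px

Each margin = 10.5% of 1140 = 119.7 px; content = 1140 − 2·119.7 = 900.6 px.
900.6 − 11·15 = 735.6; ÷12 gives c = 61.3 px.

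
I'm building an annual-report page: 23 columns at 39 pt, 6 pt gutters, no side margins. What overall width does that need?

Total width: 23·39 + 22·6 = 1029 pt.

1029 pt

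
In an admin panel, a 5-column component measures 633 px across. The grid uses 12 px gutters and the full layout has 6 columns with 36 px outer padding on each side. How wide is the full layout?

834 px

5c + 4·12 = 633 → 5c = 585 → c = 117 px.
Adding margins, columns and gutters: 72 + 702 + 60 = 834 px.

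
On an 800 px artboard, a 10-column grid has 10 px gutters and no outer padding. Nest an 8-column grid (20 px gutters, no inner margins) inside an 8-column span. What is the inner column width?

62.25 px

Subtracting 9 gutters of 10 leaves 710 for 10 columns, so c = 71 px.
Span of 8: 8·71 + 7·10 = 568 + 70 = 638 px.
8 columns + 7 gutters: 8d + 7·20 = 638.
8d = 638 − 140 = 498, so d = 62.25 px.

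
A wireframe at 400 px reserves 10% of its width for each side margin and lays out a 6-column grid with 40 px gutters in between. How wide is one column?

20 px

Margins: 10% × 400 = 40 px each, so content = 400 − 80 = 320 px.
Subtracting 5 gutters of 40 leaves 120 for 6 columns, so c = 20 px.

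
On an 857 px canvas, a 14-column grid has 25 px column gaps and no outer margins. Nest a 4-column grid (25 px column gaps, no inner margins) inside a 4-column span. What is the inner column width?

38 px

857 − 13·25 = 532; ÷14 gives c = 38 px.
Span of 4: 4·38 + 3·25 = 152 + 75 = 227 px.
Subtracting 3 column gaps of 25 leaves 152 for 4 columns, so d = 38 px.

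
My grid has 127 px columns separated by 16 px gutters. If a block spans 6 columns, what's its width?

842 px

6-column span = 6·127 + 5·16 = 842 px.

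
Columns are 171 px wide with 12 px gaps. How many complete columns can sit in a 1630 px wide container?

k columns need k·171 + (k−1)·12 = k·183 − 12.
k·183 − 12 ≤ 1630 → k ≤ 1642 / 183 ≈ 8.97, so k = 8.

8 columns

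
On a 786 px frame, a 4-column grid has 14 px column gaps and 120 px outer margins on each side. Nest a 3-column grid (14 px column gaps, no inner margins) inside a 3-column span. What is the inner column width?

Inside the margins: 786 − 240 = 546 px.
4c + 3·14 = 546 → 4c = 504 → c = 126 px.
3-column span = 3·126 + 2·14 = 406 px.
Subtracting 2 column gaps of 14 leaves 378 for 3 columns, so d = 126 px.

126 px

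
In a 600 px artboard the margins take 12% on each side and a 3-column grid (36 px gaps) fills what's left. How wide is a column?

600 × (1 − 2·12%) = 600 × 76% = 456 px for the columns.
3 columns + 2 gaps: 3c + 2·36 = 456.
3c = 456 − 72 = 384, so c = 128 px.

128 px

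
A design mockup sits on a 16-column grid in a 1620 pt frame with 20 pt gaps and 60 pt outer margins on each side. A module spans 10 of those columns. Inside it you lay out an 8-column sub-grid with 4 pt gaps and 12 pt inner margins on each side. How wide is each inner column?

Take off 120 pt of margins, leaving 1500 pt.
16c + 15·20 = 1500 → 16c = 1200 → c = 75 pt.
10-column span = 10·75 + 9·20 = 930 pt.
Inner content = 930 − 2·12 = 906 pt.
906 − 7·4 = 878; ÷8 gives d = 109.75 pt.

109.75 pt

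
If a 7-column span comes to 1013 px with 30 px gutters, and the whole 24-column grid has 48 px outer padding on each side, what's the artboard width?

7 columns + 6 gutters: 7c + 6·30 = 1013.
7c = 1013 − 180 = 833, so c = 119 px.
Artboard = 2·48 + 24·119 + 23·30 = 96 + 2856 + 690 = 3642 px.

3642 px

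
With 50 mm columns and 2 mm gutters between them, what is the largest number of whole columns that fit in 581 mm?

k columns need k·50 + (k−1)·2 = k·52 − 2.
k·52 − 2 ≤ 581 → k ≤ 583 / 52 ≈ 11.21, so k = 11.

11 columns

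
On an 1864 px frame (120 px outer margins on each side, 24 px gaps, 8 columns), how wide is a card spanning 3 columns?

Content width = 1864 − 2·120 = 1624 px.
1624 − 7·24 = 1456; ÷8 gives c = 182 px.
Span of 3: 3·182 + 2·24 = 546 + 48 = 594 px.

594 px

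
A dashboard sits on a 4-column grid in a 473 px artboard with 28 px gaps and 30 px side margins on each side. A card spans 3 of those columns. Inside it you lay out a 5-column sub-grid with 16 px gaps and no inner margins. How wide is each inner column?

47.75 px

Take off 60 px of margins, leaving 413 px.
4c + 3·28 = 413 → 4c = 329 → c = 82.25 px.
3-column span = 3·82.25 + 2·28 = 302.75 px.
Subtracting 4 gaps of 16 leaves 238.75 for 5 columns, so d = 47.75 px.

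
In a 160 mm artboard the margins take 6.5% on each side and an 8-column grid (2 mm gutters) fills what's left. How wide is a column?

15.65 mm

Margins: 6.5% × 160 = 10.4 mm each, so content = 160 − 20.8 = 139.2 mm.
8 columns + 7 gutters: 8c + 7·2 = 139.2.
8c = 139.2 − 14 = 125.2, so c = 15.65 mm.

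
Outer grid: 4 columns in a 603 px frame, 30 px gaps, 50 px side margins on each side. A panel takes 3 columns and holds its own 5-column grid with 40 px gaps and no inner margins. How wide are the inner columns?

Take off 100 px of margins, leaving 503 px.
Subtracting 3 gaps of 30 leaves 413 for 4 columns, so c = 103.25 px.
3 columns plus 2 gaps: 309.75 + 60 = 369.75 px.
369.75 − 4·40 = 209.75; ÷5 gives d = 41.95 px.

41.95 px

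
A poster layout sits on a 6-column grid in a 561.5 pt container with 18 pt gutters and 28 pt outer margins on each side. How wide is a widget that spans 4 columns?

331 pt

Subtract both margins: 561.5 − 2·28 = 505.5 pt.
6 columns + 5 gutters: 6c + 5·18 = 505.5.
6c = 505.5 − 90 = 415.5, so c = 69.25 pt.
4 columns plus 3 gutters: 277 + 54 = 331 pt.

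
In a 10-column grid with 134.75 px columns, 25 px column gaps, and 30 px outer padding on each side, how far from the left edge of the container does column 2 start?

189.75 px

Column 2 starts at margin + 1·(column + gutter) = 30 + 1·159.75 = 189.75 px.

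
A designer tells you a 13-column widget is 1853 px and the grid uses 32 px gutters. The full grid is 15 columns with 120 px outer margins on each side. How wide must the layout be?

2383 px

13c + 12·32 = 1853 → 13c = 1469 → c = 113 px.
Adding margins, columns and gutters: 240 + 1695 + 448 = 2383 px.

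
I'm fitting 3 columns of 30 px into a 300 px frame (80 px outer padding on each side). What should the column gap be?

Inside the margins: 300 − 160 = 140 px.
3·30 + 2g = 140 → 2g = 50 → g = 25 px.

25 px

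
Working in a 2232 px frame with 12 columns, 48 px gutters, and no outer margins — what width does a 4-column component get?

2232 − 11·48 = 1704; ÷12 gives c = 142 px.
4-column span = 4·142 + 3·48 = 712 px.

712 px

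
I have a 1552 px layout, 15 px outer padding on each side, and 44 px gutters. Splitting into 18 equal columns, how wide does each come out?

43 px

Subtract both margins: 1552 − 2·15 = 1522 px.
1522 − 17·44 = 774; ÷18 gives c = 43 px.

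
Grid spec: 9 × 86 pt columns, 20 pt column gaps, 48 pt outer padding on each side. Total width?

1030 pt

Adding margins, columns and gutters: 96 + 774 + 160 = 1030 pt.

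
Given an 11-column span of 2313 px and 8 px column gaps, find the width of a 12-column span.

2313 − 10·8 = 2233; ÷11 gives c = 203 px.
12-column span = 12·203 + 11·8 = 2524 px.

2524 px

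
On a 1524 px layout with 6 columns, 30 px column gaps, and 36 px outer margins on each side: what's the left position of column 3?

Content = 1524 − 2·36 = 1452 px.
1452 − 5·30 = 1302; ÷6 gives c = 217 px.
Each column+gutter stride is 247 px; 2 of them past the 36 px margin is 36 + 494 = 530 px.

530 px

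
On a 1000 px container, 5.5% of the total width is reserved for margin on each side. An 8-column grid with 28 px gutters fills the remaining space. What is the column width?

Each margin = 5.5% of 1000 = 55 px; content = 1000 − 2·55 = 890 px.
8c + 7·28 = 890 → 8c = 694 → c = 86.75 px.

86.75 px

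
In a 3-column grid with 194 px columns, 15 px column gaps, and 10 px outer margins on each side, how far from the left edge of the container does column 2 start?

Before column 2: the margin + 1 column + 1 column gap.
Offset = 10 + 1·(194 + 15) = 10 + 209 = 219 px.

219 px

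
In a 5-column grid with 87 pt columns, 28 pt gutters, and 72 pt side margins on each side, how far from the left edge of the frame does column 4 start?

Column 4 starts at margin + 3·(column + gutter) = 72 + 3·115 = 417 pt.

417 pt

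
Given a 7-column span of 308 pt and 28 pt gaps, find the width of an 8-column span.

356 pt

Subtracting 6 gaps of 28 leaves 140 for 7 columns, so c = 20 pt.
8 columns plus 7 gaps: 160 + 196 = 356 pt.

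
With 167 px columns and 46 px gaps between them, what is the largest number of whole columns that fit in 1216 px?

Each extra column adds 167 + 46 = 213 px.
(1216 + 46) / 213 = 5.92, so 5 columns fit.

5 columns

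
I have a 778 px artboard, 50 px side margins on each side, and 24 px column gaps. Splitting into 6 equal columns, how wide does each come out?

93 px

Content width = 778 − 2·50 = 678 px.
6 columns + 5 column gaps: 6c + 5·24 = 678.
6c = 678 − 120 = 558, so c = 93 px.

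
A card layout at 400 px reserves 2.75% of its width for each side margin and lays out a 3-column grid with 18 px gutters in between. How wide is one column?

Each margin = 2.75% of 400 = 11 px; content = 400 − 2·11 = 378 px.
3c + 2·18 = 378 → 3c = 342 → c = 114 px.

114 px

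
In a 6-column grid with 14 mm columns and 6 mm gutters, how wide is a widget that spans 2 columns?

34 mm

2 columns plus 1 gutter: 28 + 6 = 34 mm.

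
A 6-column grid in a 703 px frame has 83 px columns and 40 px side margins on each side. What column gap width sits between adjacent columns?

25 px

Content width = 703 − 2·40 = 623 px.
6 columns take 6·83 = 498 px; remaining 125 splits into 5 column gaps.
g = 125 / 5 = 25 px.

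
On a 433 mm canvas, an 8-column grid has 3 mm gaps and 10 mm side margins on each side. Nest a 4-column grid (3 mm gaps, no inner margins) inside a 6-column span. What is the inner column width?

75 mm

Outer content = 433 − 2·10 = 413 mm.
Subtracting 7 gaps of 3 leaves 392 for 8 columns, so c = 49 mm.
Span of 6: 6·49 + 5·3 = 294 + 15 = 309 mm.
309 − 3·3 = 300; ÷4 gives d = 75 mm.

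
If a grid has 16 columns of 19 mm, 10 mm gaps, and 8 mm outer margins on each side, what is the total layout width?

Adding margins, columns and gutters: 16 + 304 + 150 = 470 mm.

470 mm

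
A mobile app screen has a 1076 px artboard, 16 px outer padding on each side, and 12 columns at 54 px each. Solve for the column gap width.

Content width = 1076 − 2·16 = 1044 px.
12·54 + 11g = 1044 → 11g = 396 → g = 36 px.

36 px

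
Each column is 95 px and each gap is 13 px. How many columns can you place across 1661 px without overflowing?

15 columns

Each extra column adds 95 + 13 = 108 px.
(1661 + 13) / 108 = 15.50, so 15 columns fit.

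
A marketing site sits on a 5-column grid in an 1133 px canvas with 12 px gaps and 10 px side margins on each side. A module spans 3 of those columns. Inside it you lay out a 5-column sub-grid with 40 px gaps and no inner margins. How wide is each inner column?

Subtract both margins: 1133 − 2·10 = 1113 px.
Subtracting 4 gaps of 12 leaves 1065 for 5 columns, so c = 213 px.
3 columns plus 2 gaps: 639 + 24 = 663 px.
663 − 4·40 = 503; ÷5 gives d = 100.6 px.

100.6 px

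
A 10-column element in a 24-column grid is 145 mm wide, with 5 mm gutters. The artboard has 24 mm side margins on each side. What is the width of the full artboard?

403 mm

Subtracting 9 gutters of 5 leaves 100 for 10 columns, so c = 10 mm.
Total width: 2·24 + 24·10 + 23·5 = 403 mm.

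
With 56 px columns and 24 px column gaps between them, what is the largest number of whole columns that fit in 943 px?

Each extra column adds 56 + 24 = 80 px.
(943 + 24) / 80 = 12.09, so 12 columns fit.

12 columns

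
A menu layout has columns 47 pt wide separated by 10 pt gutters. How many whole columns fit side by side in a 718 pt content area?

Each extra column adds 47 + 10 = 57 pt.
(718 + 10) / 57 = 12.77, so 12 columns fit.

12 columns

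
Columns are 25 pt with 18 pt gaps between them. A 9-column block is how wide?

369 pt

Span of 9: 9·25 + 8·18 = 225 + 144 = 369 pt.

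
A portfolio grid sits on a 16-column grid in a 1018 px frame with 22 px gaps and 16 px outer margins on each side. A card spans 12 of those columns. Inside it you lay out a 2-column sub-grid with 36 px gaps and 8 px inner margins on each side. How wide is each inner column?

341 px

Take off 32 px of margins, leaving 986 px.
986 − 15·22 = 656; ÷16 gives c = 41 px.
12 columns plus 11 gaps: 492 + 242 = 734 px.
Inner content = 734 − 2·8 = 718 px.
2 columns + 1 gap: 2d + 1·36 = 718.
2d = 718 − 36 = 682, so d = 341 px.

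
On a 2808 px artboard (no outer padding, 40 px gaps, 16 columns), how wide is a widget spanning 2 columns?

Subtracting 15 gaps of 40 leaves 2208 for 16 columns, so c = 138 px.
2 columns plus 1 gap: 276 + 40 = 316 px.

316 px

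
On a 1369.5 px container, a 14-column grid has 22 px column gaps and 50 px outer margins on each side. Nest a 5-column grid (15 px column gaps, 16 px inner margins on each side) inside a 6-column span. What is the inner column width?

Subtract both margins: 1369.5 − 2·50 = 1269.5 px.
14c + 13·22 = 1269.5 → 14c = 983.5 → c = 70.25 px.
6 columns plus 5 column gaps: 421.5 + 110 = 531.5 px.
Inner content = 531.5 − 2·16 = 499.5 px.
5 columns + 4 column gaps: 5d + 4·15 = 499.5.
5d = 499.5 − 60 = 439.5, so d = 87.9 px.

87.9 px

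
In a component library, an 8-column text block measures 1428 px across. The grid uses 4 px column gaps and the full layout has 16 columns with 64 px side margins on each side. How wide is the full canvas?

1428 − 7·4 = 1400; ÷8 gives c = 175 px.
Adding margins, columns and gutters: 128 + 2800 + 60 = 2988 px.

2988 px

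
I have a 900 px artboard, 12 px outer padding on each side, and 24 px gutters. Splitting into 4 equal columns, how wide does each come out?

201 px

Subtract both margins: 900 − 2·12 = 876 px.
876 − 3·24 = 804; ÷4 gives c = 201 px.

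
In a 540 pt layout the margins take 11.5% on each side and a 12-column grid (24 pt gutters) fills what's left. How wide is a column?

12.65 pt

Margins: 11.5% × 540 = 62.1 pt each, so content = 540 − 124.2 = 415.8 pt.
415.8 − 11·24 = 151.8; ÷12 gives c = 12.65 pt.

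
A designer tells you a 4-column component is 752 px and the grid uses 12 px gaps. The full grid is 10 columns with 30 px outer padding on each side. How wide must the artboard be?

752 − 3·12 = 716; ÷4 gives c = 179 px.
Adding margins, columns and gutters: 60 + 1790 + 108 = 1958 px.

1958 px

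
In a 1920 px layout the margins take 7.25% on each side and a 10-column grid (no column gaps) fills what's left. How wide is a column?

164.16 px

1920 × (1 − 2·7.25%) = 1920 × 85.5% = 1641.6 px for the columns.
10c = 1641.6 → c = 164.16 px.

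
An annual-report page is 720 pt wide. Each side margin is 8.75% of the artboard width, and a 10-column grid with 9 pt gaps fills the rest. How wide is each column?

720 × (1 − 2·8.75%) = 720 × 82.5% = 594 pt for the columns.
10 columns + 9 gaps: 10c + 9·9 = 594.
10c = 594 − 81 = 513, so c = 51.3 pt.

51.3 pt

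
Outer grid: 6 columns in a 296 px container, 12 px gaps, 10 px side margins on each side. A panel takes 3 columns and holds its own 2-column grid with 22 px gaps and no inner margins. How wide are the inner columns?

55 px

Outer content = 296 − 2·10 = 276 px.
6 columns + 5 gaps: 6c + 5·12 = 276.
6c = 276 − 60 = 216, so c = 36 px.
3 columns plus 2 gaps: 108 + 24 = 132 px.
132 − 1·22 = 110; ÷2 gives d = 55 px.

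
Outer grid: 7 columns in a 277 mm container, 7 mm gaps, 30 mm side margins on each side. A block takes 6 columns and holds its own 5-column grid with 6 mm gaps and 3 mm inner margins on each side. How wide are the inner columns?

Inside the margins: 277 − 60 = 217 mm.
217 − 6·7 = 175; ÷7 gives c = 25 mm.
6 columns plus 5 gaps: 150 + 35 = 185 mm.
Inner content = 185 − 2·3 = 179 mm.
5 columns + 4 gaps: 5d + 4·6 = 179.
5d = 179 − 24 = 155, so d = 31 mm.

31 mm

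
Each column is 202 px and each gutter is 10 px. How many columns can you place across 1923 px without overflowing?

9 columns

Each extra column adds 202 + 10 = 212 px.
(1923 + 10) / 212 = 9.12, so 9 columns fit.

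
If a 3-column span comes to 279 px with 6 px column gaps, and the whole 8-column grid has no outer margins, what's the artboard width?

754 px

Subtracting 2 column gaps of 6 leaves 267 for 3 columns, so c = 89 px.
Summing: 712 + 42 = 754 px.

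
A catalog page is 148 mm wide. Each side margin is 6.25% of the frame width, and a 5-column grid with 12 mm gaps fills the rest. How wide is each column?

148 × (1 − 2·6.25%) = 148 × 87.5% = 129.5 mm for the columns.
5 columns + 4 gaps: 5c + 4·12 = 129.5.
5c = 129.5 − 48 = 81.5, so c = 16.3 mm.

16.3 mm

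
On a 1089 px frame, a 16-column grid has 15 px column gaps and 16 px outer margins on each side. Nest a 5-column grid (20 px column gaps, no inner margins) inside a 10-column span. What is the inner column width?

115 px

Outer content = 1089 − 2·16 = 1057 px.
1057 − 15·15 = 832; ÷16 gives c = 52 px.
Span of 10: 10·52 + 9·15 = 520 + 135 = 655 px.
5d + 4·20 = 655 → 5d = 575 → d = 115 px.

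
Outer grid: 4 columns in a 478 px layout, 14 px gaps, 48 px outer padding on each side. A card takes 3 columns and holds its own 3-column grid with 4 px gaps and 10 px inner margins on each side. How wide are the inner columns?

85 px

Outer content = 478 − 2·48 = 382 px.
382 − 3·14 = 340; ÷4 gives c = 85 px.
Span of 3: 3·85 + 2·14 = 255 + 28 = 283 px.
Inner content = 283 − 2·10 = 263 px.
3 columns + 2 gaps: 3d + 2·4 = 263.
3d = 263 − 8 = 255, so d = 85 px.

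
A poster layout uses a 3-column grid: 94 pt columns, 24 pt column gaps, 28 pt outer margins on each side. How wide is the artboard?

386 pt

Artboard = 2·28 + 3·94 + 2·24 = 56 + 282 + 48 = 386 pt.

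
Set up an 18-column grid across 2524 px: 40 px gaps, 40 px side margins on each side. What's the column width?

Take off 80 px of margins, leaving 2444 px.
Subtracting 17 gaps of 40 leaves 1764 for 18 columns, so c = 98 px.

98 px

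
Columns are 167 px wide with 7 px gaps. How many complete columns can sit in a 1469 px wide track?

8 columns: 8·167 + 7·7 = 1385 px ≤ 1469.
9 columns: 1559 px > 1469. So 8.

8 columns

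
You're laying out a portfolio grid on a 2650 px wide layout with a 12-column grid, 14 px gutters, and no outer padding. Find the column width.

12c + 11·14 = 2650 → 12c = 2496 → c = 208 px.

208 px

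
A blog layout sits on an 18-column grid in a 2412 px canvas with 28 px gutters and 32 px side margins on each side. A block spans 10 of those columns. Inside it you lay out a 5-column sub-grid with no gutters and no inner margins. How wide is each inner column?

258.4 px

Outer content = 2412 − 2·32 = 2348 px.
18c + 17·28 = 2348 → 18c = 1872 → c = 104 px.
Span of 10: 10·104 + 9·28 = 1040 + 252 = 1292 px.
5d = 1292 → d = 258.4 px.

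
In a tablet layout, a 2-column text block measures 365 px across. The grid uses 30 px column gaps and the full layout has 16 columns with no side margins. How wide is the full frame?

365 − 1·30 = 335; ÷2 gives c = 167.5 px.
Summing: 2680 + 450 = 3130 px.

3130 px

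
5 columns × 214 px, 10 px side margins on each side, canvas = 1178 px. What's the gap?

Subtract both margins: 1178 − 2·10 = 1158 px.
5·214 + 4g = 1158 → 4g = 88 → g = 22 px.

22 px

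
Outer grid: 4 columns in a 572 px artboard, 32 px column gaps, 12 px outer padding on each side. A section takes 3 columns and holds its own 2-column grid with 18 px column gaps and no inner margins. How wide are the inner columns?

Take off 24 px of margins, leaving 548 px.
4c + 3·32 = 548 → 4c = 452 → c = 113 px.
Span of 3: 3·113 + 2·32 = 339 + 64 = 403 px.
2 columns + 1 column gap: 2d + 1·18 = 403.
2d = 403 − 18 = 385, so d = 192.5 px.

192.5 px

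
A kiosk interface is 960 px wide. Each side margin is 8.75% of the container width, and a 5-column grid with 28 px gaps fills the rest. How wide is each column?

960 × (1 − 2·8.75%) = 960 × 82.5% = 792 px for the columns.
Subtracting 4 gaps of 28 leaves 680 for 5 columns, so c = 136 px.

136 px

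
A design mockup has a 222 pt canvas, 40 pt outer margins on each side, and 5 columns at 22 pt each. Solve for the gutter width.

Take off 80 pt of margins, leaving 142 pt.
5 columns take 5·22 = 110 pt; remaining 32 splits into 4 gutters.
g = 32 / 4 = 8 pt.

8 pt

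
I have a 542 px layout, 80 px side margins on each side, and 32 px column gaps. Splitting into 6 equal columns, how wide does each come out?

Take off 160 px of margins, leaving 382 px.
Subtracting 5 column gaps of 32 leaves 222 for 6 columns, so c = 37 px.

37 px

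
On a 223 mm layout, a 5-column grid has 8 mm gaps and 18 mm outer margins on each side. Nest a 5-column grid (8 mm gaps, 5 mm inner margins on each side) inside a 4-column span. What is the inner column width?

Outer content = 223 − 2·18 = 187 mm.
5c + 4·8 = 187 → 5c = 155 → c = 31 mm.
4-column span = 4·31 + 3·8 = 148 mm.
Inner content = 148 − 2·5 = 138 mm.
5 columns + 4 gaps: 5d + 4·8 = 138.
5d = 138 − 32 = 106, so d = 21.2 mm.

21.2 mm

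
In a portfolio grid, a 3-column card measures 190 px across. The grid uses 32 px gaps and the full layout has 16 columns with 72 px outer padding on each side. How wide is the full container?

3 columns + 2 gaps: 3c + 2·32 = 190.
3c = 190 − 64 = 126, so c = 42 px.
Total width: 2·72 + 16·42 + 15·32 = 1296 px.

1296 px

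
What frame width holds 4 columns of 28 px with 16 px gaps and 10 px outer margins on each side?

180 px

Frame = 2·10 + 4·28 + 3·16 = 20 + 112 + 48 = 180 px.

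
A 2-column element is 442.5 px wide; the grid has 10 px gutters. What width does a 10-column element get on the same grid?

2 columns + 1 gutter: 2c + 1·10 = 442.5.
2c = 442.5 − 10 = 432.5, so c = 216.25 px.
Span of 10: 10·216.25 + 9·10 = 2162.5 + 90 = 2252.5 px.

2252.5 px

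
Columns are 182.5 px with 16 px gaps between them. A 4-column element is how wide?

778 px

4 columns plus 3 gaps: 730 + 48 = 778 px.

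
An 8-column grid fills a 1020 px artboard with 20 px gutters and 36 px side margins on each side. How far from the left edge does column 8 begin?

Subtract both margins: 1020 − 2·36 = 948 px.
948 − 7·20 = 808; ÷8 gives c = 101 px.
Column 8 starts at margin + 7·(column + gutter) = 36 + 7·121 = 883 px.

883 px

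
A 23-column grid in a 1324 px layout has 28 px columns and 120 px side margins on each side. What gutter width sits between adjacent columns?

20 px

Subtract both margins: 1324 − 2·120 = 1084 px.
23·28 + 22g = 1084 → 22g = 440 → g = 20 px.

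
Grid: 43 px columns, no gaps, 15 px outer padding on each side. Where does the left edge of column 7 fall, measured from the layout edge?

273 px

Each column+gutter stride is 43 px; 6 of them past the 15 px margin is 15 + 258 = 273 px.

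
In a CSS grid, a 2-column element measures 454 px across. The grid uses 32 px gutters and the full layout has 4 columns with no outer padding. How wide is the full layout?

Subtracting 1 gutter of 32 leaves 422 for 2 columns, so c = 211 px.
Summing: 844 + 96 = 940 px.

940 px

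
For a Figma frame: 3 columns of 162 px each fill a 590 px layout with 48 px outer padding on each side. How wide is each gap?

Subtract both margins: 590 − 2·48 = 494 px.
3 columns take 3·162 = 486 px; remaining 8 splits into 2 gaps.
g = 8 / 2 = 4 px.

4 px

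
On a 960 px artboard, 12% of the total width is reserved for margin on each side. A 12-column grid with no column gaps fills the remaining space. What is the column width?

Margins: 12% × 960 = 115.2 px each, so content = 960 − 230.4 = 729.6 px.
With no column gaps, each column is 729.6/12 = 60.8 px.

60.8 px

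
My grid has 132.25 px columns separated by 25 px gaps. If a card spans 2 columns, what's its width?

2-column span = 2·132.25 + 1·25 = 289.5 px.

289.5 px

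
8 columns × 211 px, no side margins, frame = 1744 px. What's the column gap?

8 px

Columns use 1688 px, leaving 56 px across 7 column gaps = 8 px each.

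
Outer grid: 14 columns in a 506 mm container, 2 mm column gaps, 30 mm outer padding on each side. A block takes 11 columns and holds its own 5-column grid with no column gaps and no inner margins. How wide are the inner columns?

70 mm

Subtract both margins: 506 − 2·30 = 446 mm.
Subtracting 13 column gaps of 2 leaves 420 for 14 columns, so c = 30 mm.
11 columns plus 10 column gaps: 330 + 20 = 350 mm.
With no column gaps, each column is 350/5 = 70 mm.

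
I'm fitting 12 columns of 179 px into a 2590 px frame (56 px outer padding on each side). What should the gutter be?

30 px

Inside the margins: 2590 − 112 = 2478 px.
Columns use 2148 px, leaving 330 px across 11 gutters = 30 px each.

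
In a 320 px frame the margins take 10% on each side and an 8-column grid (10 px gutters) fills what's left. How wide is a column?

23.25 px

Margins: 10% × 320 = 32 px each, so content = 320 − 64 = 256 px.
8c + 7·10 = 256 → 8c = 186 → c = 23.25 px.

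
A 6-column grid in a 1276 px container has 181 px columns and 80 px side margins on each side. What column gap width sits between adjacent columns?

Inside the margins: 1276 − 160 = 1116 px.
Columns use 1086 px, leaving 30 px across 5 column gaps = 6 px each.

6 px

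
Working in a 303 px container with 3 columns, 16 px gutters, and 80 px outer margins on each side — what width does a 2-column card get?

Inside the margins: 303 − 160 = 143 px.
143 − 2·16 = 111; ÷3 gives c = 37 px.
2 columns plus 1 gutter: 74 + 16 = 90 px.

90 px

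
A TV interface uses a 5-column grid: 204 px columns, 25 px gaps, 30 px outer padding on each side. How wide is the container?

Total width: 2·30 + 5·204 + 4·25 = 1180 px.

1180 px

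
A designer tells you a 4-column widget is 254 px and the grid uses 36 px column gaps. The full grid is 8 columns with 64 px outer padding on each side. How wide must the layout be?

Subtracting 3 column gaps of 36 leaves 146 for 4 columns, so c = 36.5 px.
Adding margins, columns and gutters: 128 + 292 + 252 = 672 px.

672 px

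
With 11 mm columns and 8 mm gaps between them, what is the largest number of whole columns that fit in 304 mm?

16 columns

Each extra column adds 11 + 8 = 19 mm.
(304 + 8) / 19 = 16.42, so 16 columns fit.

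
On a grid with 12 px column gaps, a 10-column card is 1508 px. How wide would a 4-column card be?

Subtracting 9 column gaps of 12 leaves 1400 for 10 columns, so c = 140 px.
4 columns plus 3 column gaps: 560 + 36 = 596 px.

596 px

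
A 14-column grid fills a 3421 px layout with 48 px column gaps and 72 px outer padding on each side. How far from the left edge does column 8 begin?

1734.5 px

Content = 3421 − 2·72 = 3277 px.
14 columns + 13 column gaps: 14c + 13·48 = 3277.
14c = 3277 − 624 = 2653, so c = 189.5 px.
Each column+gutter stride is 237.5 px; 7 of them past the 72 px margin is 72 + 1662.5 = 1734.5 px.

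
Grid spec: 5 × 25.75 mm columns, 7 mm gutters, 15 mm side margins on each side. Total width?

Total width: 2·15 + 5·25.75 + 4·7 = 186.75 mm.

186.75 mm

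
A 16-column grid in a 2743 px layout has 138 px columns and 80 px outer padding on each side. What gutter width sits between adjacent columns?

25 px

Subtract both margins: 2743 − 2·80 = 2583 px.
16·138 + 15g = 2583 → 15g = 375 → g = 25 px.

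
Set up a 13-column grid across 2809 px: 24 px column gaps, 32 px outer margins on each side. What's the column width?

Take off 64 px of margins, leaving 2745 px.
Subtracting 12 column gaps of 24 leaves 2457 for 13 columns, so c = 189 px.

189 px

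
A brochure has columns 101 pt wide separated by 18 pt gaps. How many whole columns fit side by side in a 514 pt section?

4 columns

k columns need k·101 + (k−1)·18 = k·119 − 18.
k·119 − 18 ≤ 514 → k ≤ 532 / 119 ≈ 4.47, so k = 4.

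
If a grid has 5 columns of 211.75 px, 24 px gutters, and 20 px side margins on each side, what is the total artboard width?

Total width: 2·20 + 5·211.75 + 4·24 = 1194.75 px.

1194.75 px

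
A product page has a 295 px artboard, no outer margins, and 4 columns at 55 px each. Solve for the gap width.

25 px

Columns use 220 px, leaving 75 px across 3 gaps = 25 px each.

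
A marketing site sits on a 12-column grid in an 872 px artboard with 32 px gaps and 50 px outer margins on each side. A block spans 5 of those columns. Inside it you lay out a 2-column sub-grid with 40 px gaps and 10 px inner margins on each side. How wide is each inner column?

Take off 100 px of margins, leaving 772 px.
772 − 11·32 = 420; ÷12 gives c = 35 px.
Span of 5: 5·35 + 4·32 = 175 + 128 = 303 px.
Inner content = 303 − 2·10 = 283 px.
2d + 1·40 = 283 → 2d = 243 → d = 121.5 px.

121.5 px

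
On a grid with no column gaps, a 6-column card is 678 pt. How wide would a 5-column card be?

678 / 6 = 113 pt per column.
With no column gaps, 5 columns span 5·113 = 565 pt.

565 pt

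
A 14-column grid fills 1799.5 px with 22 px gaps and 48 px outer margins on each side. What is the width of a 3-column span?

Subtract both margins: 1799.5 − 2·48 = 1703.5 px.
14c + 13·22 = 1703.5 → 14c = 1417.5 → c = 101.25 px.
3-column span = 3·101.25 + 2·22 = 347.75 px.

347.75 px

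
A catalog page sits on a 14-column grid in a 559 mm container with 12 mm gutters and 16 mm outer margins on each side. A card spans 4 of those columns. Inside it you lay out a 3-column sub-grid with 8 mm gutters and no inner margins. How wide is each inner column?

Inside the margins: 559 − 32 = 527 mm.
14c + 13·12 = 527 → 14c = 371 → c = 26.5 mm.
4-column span = 4·26.5 + 3·12 = 142 mm.
142 − 2·8 = 126; ÷3 gives d = 42 mm.

42 mm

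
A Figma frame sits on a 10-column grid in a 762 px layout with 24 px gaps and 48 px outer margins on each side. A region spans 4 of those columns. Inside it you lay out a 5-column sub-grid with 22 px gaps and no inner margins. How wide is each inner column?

Outer content = 762 − 2·48 = 666 px.
Subtracting 9 gaps of 24 leaves 450 for 10 columns, so c = 45 px.
Span of 4: 4·45 + 3·24 = 180 + 72 = 252 px.
252 − 4·22 = 164; ÷5 gives d = 32.8 px.

32.8 px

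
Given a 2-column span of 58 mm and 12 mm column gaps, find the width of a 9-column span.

Subtracting 1 column gap of 12 leaves 46 for 2 columns, so c = 23 mm.
9 columns plus 8 column gaps: 207 + 96 = 303 mm.

303 mm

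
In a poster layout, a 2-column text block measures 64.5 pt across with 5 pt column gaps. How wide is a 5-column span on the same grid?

2c + 1·5 = 64.5 → 2c = 59.5 → c = 29.75 pt.
5-column span = 5·29.75 + 4·5 = 168.75 pt.

168.75 pt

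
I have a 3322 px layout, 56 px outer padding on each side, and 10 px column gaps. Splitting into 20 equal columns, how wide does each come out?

151 px

Content width = 3322 − 2·56 = 3210 px.
20c + 19·10 = 3210 → 20c = 3020 → c = 151 px.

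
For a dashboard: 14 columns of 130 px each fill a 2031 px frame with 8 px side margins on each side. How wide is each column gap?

Take off 16 px of margins, leaving 2015 px.
14·130 + 13g = 2015 → 13g = 195 → g = 15 px.

15 px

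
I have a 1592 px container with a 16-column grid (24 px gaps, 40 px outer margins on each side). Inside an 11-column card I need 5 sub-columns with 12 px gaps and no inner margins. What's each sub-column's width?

196.8 px

Subtract both margins: 1592 − 2·40 = 1512 px.
Subtracting 15 gaps of 24 leaves 1152 for 16 columns, so c = 72 px.
11-column span = 11·72 + 10·24 = 1032 px.
5d + 4·12 = 1032 → 5d = 984 → d = 196.8 px.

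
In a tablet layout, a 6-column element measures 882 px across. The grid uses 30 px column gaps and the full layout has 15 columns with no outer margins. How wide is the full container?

2250 px

882 − 5·30 = 732; ÷6 gives c = 122 px.
Summing: 1830 + 420 = 2250 px.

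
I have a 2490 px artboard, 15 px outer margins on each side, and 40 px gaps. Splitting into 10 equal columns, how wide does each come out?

210 px

Content width = 2490 − 2·15 = 2460 px.
2460 − 9·40 = 2100; ÷10 gives c = 210 px.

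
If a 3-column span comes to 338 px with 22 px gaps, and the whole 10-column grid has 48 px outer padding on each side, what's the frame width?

1274 px

3c + 2·22 = 338 → 3c = 294 → c = 98 px.
Frame = 2·48 + 10·98 + 9·22 = 96 + 980 + 198 = 1274 px.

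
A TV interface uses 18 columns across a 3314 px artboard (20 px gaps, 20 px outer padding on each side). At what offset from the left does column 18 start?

Content = 3314 − 2·20 = 3274 px.
Subtracting 17 gaps of 20 leaves 2934 for 18 columns, so c = 163 px.
Before column 18: the margin + 17 columns + 17 gaps.
Offset = 20 + 17·(163 + 20) = 20 + 3111 = 3131 px.

3131 px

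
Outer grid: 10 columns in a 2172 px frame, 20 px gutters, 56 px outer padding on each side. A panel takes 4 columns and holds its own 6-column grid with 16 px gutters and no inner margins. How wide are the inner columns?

122 px

Subtract both margins: 2172 − 2·56 = 2060 px.
10 columns + 9 gutters: 10c + 9·20 = 2060.
10c = 2060 − 180 = 1880, so c = 188 px.
4 columns plus 3 gutters: 752 + 60 = 812 px.
Subtracting 5 gutters of 16 leaves 732 for 6 columns, so d = 122 px.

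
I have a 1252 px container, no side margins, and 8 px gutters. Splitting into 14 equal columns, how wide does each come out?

1252 − 13·8 = 1148; ÷14 gives c = 82 px.

82 px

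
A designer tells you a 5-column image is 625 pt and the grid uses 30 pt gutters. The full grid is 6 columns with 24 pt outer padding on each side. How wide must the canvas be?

804 pt

625 − 4·30 = 505; ÷5 gives c = 101 pt.
Canvas = 2·24 + 6·101 + 5·30 = 48 + 606 + 150 = 804 pt.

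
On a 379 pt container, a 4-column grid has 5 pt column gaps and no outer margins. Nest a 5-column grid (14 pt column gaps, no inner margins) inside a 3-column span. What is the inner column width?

45.4 pt

4c + 3·5 = 379 → 4c = 364 → c = 91 pt.
3-column span = 3·91 + 2·5 = 283 pt.
5d + 4·14 = 283 → 5d = 227 → d = 45.4 pt.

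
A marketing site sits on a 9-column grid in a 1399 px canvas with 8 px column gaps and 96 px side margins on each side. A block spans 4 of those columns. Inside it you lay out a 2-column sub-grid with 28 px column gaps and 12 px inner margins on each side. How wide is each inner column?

Take off 192 px of margins, leaving 1207 px.
Subtracting 8 column gaps of 8 leaves 1143 for 9 columns, so c = 127 px.
4-column span = 4·127 + 3·8 = 532 px.
Inner content = 532 − 2·12 = 508 px.
2 columns + 1 column gap: 2d + 1·28 = 508.
2d = 508 − 28 = 480, so d = 240 px.

240 px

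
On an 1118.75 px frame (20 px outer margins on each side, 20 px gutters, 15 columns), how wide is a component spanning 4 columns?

273 px

Content width = 1118.75 − 2·20 = 1078.75 px.
Subtracting 14 gutters of 20 leaves 798.75 for 15 columns, so c = 53.25 px.
Span of 4: 4·53.25 + 3·20 = 213 + 60 = 273 px.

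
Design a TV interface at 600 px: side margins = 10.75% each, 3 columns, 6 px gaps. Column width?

Margins: 10.75% × 600 = 64.5 px each, so content = 600 − 129 = 471 px.
3c + 2·6 = 471 → 3c = 459 → c = 153 px.

153 px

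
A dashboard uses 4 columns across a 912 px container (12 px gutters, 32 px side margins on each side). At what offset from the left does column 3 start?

Content = 912 − 2·32 = 848 px.
848 − 3·12 = 812; ÷4 gives c = 203 px.
Each column+gutter stride is 215 px; 2 of them past the 32 px margin is 32 + 430 = 462 px.

462 px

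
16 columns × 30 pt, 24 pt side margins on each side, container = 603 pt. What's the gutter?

5 pt

Take off 48 pt of margins, leaving 555 pt.
Columns use 480 pt, leaving 75 pt across 15 gutters = 5 pt each.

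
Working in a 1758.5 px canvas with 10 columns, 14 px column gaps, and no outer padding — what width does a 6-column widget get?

1049.5 px

Subtracting 9 column gaps of 14 leaves 1632.5 for 10 columns, so c = 163.25 px.
6-column span = 6·163.25 + 5·14 = 1049.5 px.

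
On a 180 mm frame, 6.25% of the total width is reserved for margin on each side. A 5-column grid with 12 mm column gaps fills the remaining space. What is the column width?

21.9 mm

Each margin = 6.25% of 180 = 11.25 mm; content = 180 − 2·11.25 = 157.5 mm.
5 columns + 4 column gaps: 5c + 4·12 = 157.5.
5c = 157.5 − 48 = 109.5, so c = 21.9 mm.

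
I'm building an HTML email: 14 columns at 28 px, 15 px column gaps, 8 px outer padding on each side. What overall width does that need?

603 px

Total width: 2·8 + 14·28 + 13·15 = 603 px.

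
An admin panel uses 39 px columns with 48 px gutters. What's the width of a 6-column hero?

474 px

6 columns plus 5 gutters: 234 + 240 = 474 px.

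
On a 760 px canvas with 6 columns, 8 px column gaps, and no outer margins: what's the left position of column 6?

640 px

760 − 5·8 = 720; ÷6 gives c = 120 px.
No margin, so column 6 starts at 5·(column + gutter) = 5·128 = 640 px.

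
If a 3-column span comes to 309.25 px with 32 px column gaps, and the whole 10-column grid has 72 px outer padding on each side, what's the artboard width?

309.25 − 2·32 = 245.25; ÷3 gives c = 81.75 px.
Total width: 2·72 + 10·81.75 + 9·32 = 1249.5 px.

1249.5 px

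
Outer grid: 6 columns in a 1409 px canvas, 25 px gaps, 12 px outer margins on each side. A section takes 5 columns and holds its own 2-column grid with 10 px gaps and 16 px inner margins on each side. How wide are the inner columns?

Subtract both margins: 1409 − 2·12 = 1385 px.
6c + 5·25 = 1385 → 6c = 1260 → c = 210 px.
5-column span = 5·210 + 4·25 = 1150 px.
Inner content = 1150 − 2·16 = 1118 px.
2 columns + 1 gap: 2d + 1·10 = 1118.
2d = 1118 − 10 = 1108, so d = 554 px.

554 px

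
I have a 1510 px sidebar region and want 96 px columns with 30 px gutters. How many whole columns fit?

12 columns

k columns need k·96 + (k−1)·30 = k·126 − 30.
k·126 − 30 ≤ 1510 → k ≤ 1540 / 126 ≈ 12.22, so k = 12.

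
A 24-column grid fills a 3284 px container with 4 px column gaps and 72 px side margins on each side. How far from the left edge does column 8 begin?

Content = 3284 − 2·72 = 3140 px.
3140 − 23·4 = 3048; ÷24 gives c = 127 px.
Column 8 starts at margin + 7·(column + gutter) = 72 + 7·131 = 989 px.

989 px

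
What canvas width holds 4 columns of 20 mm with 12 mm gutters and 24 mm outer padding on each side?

164 mm

Total width: 2·24 + 4·20 + 3·12 = 164 mm.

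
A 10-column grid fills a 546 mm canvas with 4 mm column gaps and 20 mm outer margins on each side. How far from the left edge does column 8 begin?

Inside the margins: 546 − 40 = 506 mm.
10 columns + 9 column gaps: 10c + 9·4 = 506.
10c = 506 − 36 = 470, so c = 47 mm.
Column 8 starts at margin + 7·(column + gutter) = 20 + 7·51 = 377 mm.

377 mm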